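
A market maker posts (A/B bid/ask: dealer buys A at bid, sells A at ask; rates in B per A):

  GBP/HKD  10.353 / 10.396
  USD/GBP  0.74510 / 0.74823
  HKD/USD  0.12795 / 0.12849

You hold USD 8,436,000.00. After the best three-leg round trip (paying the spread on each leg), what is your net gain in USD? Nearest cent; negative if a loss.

Best loop USD → HKD → GBP → USD:
USD 8,436,000.00 ÷ 0.12849 (buy HKD at ask) = HKD 65,654,914.78
HKD 65,654,914.78 ÷ 10.396 (buy GBP at ask) = GBP 6,315,401.58
GBP 6,315,401.58 ÷ 0.74823 (buy USD at ask) = USD 8,440,454.91

Net profit: USD 4,454.91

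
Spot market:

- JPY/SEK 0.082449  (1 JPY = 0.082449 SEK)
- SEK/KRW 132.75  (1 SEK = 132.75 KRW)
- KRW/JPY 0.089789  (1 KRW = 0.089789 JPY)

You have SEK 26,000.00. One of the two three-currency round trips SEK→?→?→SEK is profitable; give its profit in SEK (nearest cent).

Profit: SEK 456.37

Profitable loop is SEK → JPY → KRW → SEK:
SEK 26,000.00 ÷ 0.082449 = JPY 315,346
JPY 315,346 ÷ 0.089789 = KRW 3,512,083
KRW 3,512,083 ÷ 132.75 = SEK 26,456.37
Profit = SEK 26,456.37 − SEK 26,000.00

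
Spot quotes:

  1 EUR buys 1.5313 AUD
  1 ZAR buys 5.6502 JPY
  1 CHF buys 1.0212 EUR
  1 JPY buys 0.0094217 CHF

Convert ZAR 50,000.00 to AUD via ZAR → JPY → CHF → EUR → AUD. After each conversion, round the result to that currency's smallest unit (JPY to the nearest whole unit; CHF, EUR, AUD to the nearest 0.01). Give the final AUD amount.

AUD 4,162.30

ZAR 50,000.00 × 5.6502 = JPY 282,510
JPY 282,510 × 0.0094217 = CHF 2,661.72
CHF 2,661.72 × 1.0212 = EUR 2,718.15
EUR 2,718.15 × 1.5313 = AUD 4,162.30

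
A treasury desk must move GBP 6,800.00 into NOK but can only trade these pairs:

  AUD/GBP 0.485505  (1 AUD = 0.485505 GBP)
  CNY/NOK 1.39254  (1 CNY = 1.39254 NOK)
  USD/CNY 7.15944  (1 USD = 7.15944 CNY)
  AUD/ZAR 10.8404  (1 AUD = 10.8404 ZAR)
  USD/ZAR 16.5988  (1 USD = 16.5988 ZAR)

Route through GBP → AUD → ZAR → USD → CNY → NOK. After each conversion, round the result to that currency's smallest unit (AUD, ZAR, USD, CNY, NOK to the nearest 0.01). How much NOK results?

GBP 6,800.00 ÷ 0.485505 = AUD 14,006.03
AUD 14,006.03 × 10.8404 = ZAR 151,830.97
ZAR 151,830.97 ÷ 16.5988 = USD 9,147.11
USD 9,147.11 × 7.15944 = CNY 65,488.19
CNY 65,488.19 × 1.39254 = NOK 91,194.92

NOK 91,194.92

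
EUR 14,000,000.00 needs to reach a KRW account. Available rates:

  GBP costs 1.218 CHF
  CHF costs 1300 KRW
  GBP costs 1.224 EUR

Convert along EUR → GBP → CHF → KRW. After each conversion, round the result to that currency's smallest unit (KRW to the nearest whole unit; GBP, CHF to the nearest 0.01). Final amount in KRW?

KRW 18,110,784,315

EUR 14,000,000.00 ÷ 1.224 = GBP 11,437,908.50
GBP 11,437,908.50 × 1.218 = CHF 13,931,372.55
CHF 13,931,372.55 × 1300 = KRW 18,110,784,315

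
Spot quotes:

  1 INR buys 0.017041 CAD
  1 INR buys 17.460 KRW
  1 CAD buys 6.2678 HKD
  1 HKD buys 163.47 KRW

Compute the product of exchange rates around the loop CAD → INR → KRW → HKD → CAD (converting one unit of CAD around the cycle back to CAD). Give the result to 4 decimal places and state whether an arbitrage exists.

Around CAD → INR → KRW → HKD → CAD: 1 ÷ 0.017041 × 17.460 ÷ 163.47 ÷ 6.2678 = 0.999991
Product ≈ 1 (deviation 0.001%, within rounding noise).

1.0000 (no arbitrage)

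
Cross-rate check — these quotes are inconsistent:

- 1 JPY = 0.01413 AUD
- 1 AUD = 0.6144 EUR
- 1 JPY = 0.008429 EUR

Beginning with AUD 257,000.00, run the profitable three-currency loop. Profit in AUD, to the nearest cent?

Profitable loop is AUD → EUR → JPY → AUD:
AUD 257,000.00 × 0.6144 = EUR 157,900.80
EUR 157,900.80 ÷ 0.008429 = JPY 18,733,041
JPY 18,733,041 × 0.01413 = AUD 264,697.86
Profit = AUD 264,697.86 − AUD 257,000.00

Profit: AUD 7,697.86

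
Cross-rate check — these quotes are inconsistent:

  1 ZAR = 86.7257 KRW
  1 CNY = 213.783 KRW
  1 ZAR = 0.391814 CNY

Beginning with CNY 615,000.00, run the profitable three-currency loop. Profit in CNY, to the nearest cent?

Profitable loop is CNY → ZAR → KRW → CNY:
CNY 615,000.00 ÷ 0.391814 = ZAR 1,569,622.32
ZAR 1,569,622.32 × 86.7257 = KRW 136,126,595
KRW 136,126,595 ÷ 213.783 = CNY 636,751.26
Profit = CNY 636,751.26 − CNY 615,000.00

Profit: CNY 21,751.26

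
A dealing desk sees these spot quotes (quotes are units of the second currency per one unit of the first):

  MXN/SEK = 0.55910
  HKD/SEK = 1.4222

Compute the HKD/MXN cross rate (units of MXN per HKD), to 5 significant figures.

1 HKD × 1.4222 = 1.4222 SEK
1.4222 SEK ÷ 0.55910 = 2.54373 MXN

HKD/MXN = 2.5437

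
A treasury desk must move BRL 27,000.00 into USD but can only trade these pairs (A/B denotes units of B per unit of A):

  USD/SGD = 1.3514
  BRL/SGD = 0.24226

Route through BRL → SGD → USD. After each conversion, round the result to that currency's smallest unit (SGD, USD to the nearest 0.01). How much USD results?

BRL 27,000.00 × 0.24226 = SGD 6,541.02
SGD 6,541.02 ÷ 1.3514 = USD 4,840.18

USD 4,840.18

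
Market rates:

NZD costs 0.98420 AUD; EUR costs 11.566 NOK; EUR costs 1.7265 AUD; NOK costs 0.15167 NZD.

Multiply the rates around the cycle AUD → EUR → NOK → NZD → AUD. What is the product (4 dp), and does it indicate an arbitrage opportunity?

1.0000 (no arbitrage)

Around AUD → EUR → NOK → NZD → AUD: 1 ÷ 1.7265 × 11.566 × 0.15167 × 0.98420 = 0.999999
Product ≈ 1 (deviation 0.000%, within rounding noise).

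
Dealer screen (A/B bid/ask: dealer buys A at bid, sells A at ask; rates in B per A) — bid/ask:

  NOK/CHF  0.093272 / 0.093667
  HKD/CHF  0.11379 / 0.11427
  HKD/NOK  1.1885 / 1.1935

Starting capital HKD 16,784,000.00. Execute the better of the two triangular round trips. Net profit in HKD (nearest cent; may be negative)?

Best loop HKD → CHF → NOK → HKD:
HKD 16,784,000.00 × 0.11379 (sell HKD at bid) = CHF 1,909,851.36
CHF 1,909,851.36 ÷ 0.093667 (buy NOK at ask) = NOK 20,389,799.61
NOK 20,389,799.61 ÷ 1.1935 (buy HKD at ask) = HKD 17,084,038.21

Net profit: HKD 300,038.21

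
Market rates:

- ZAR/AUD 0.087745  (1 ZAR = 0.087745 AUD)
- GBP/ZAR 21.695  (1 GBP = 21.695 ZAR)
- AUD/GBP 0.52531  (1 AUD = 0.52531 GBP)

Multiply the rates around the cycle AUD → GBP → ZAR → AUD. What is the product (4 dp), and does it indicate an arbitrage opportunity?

1.0000 (no arbitrage)

Around AUD → GBP → ZAR → AUD: 1 × 0.52531 × 21.695 × 0.087745 = 0.999995
Product ≈ 1 (deviation 0.001%, within rounding noise).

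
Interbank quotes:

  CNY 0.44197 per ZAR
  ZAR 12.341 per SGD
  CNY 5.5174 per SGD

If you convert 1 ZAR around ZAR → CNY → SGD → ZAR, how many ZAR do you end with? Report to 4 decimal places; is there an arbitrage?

Around ZAR → CNY → SGD → ZAR: 1 × 0.44197 ÷ 5.5174 × 12.341 = 0.988573
Product < 1; profitable direction is ZAR → SGD → CNY → ZAR.

0.9886 (arbitrage exists)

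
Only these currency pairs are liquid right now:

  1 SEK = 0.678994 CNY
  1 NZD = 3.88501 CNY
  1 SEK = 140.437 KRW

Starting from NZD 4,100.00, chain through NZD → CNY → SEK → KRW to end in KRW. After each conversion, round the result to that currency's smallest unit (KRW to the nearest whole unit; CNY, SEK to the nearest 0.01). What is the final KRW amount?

NZD 4,100.00 × 3.88501 = CNY 15,928.54
CNY 15,928.54 ÷ 0.678994 = SEK 23,459.03
SEK 23,459.03 × 140.437 = KRW 3,294,516

KRW 3,294,516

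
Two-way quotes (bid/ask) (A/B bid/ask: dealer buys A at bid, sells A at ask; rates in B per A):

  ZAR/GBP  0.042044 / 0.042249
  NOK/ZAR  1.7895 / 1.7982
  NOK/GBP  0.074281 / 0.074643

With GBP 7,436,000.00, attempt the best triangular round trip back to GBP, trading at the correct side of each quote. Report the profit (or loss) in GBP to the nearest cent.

Best loop GBP → NOK → ZAR → GBP:
GBP 7,436,000.00 ÷ 0.074643 (buy NOK at ask) = NOK 99,620,861.97
NOK 99,620,861.97 × 1.7895 (sell NOK at bid) = ZAR 178,271,532.49
ZAR 178,271,532.49 × 0.042044 (sell ZAR at bid) = GBP 7,495,248.31

Net profit: GBP 59,248.31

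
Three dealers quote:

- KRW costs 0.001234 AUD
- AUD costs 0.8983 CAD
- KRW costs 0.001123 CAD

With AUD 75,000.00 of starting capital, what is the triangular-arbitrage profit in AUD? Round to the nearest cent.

Profit: AUD 980.90

Profitable loop is AUD → KRW → CAD → AUD:
AUD 75,000.00 ÷ 0.001234 = KRW 60,777,958
KRW 60,777,958 × 0.001123 = CAD 68,253.65
CAD 68,253.65 ÷ 0.8983 = AUD 75,980.90
Profit = AUD 75,980.90 − AUD 75,000.00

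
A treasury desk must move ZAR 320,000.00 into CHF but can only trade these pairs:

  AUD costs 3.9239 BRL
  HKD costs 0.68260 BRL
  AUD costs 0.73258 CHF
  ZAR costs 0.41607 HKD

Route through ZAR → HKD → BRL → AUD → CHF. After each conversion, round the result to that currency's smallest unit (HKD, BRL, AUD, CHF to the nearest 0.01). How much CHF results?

ZAR 320,000.00 × 0.41607 = HKD 133,142.40
HKD 133,142.40 × 0.68260 = BRL 90,883.00
BRL 90,883.00 ÷ 3.9239 = AUD 23,161.40
AUD 23,161.40 × 0.73258 = CHF 16,967.58

CHF 16,967.58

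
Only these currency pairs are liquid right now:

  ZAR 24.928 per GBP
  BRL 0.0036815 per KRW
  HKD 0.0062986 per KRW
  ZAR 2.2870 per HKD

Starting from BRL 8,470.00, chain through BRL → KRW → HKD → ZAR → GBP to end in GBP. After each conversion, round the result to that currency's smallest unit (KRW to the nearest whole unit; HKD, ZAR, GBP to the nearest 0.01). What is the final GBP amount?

BRL 8,470.00 ÷ 0.0036815 = KRW 2,300,693
KRW 2,300,693 × 0.0062986 = HKD 14,491.14
HKD 14,491.14 × 2.2870 = ZAR 33,141.24
ZAR 33,141.24 ÷ 24.928 = GBP 1,329.48

GBP 1,329.48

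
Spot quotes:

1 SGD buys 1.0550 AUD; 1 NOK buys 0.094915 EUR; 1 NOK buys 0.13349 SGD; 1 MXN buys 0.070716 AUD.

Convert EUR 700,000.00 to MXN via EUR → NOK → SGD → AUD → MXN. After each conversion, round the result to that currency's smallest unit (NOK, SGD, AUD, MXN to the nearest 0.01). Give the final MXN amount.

MXN 14,687,459.98

EUR 700,000.00 ÷ 0.094915 = NOK 7,375,019.75
NOK 7,375,019.75 × 0.13349 = SGD 984,491.39
SGD 984,491.39 × 1.0550 = AUD 1,038,638.42
AUD 1,038,638.42 ÷ 0.070716 = MXN 14,687,459.98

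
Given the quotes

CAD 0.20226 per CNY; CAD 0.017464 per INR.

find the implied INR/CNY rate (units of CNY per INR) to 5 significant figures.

INR/CNY = 0.086344

1 INR × 0.017464 = 0.017464 CAD
0.017464 CAD ÷ 0.20226 = 0.0863443 CNY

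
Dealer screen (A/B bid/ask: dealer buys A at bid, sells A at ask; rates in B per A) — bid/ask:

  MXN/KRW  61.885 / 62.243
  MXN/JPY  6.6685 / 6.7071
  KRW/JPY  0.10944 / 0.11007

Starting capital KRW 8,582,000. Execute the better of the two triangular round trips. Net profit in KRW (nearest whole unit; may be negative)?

Net profit: KRW 83,931

Best loop KRW → JPY → MXN → KRW:
KRW 8,582,000 × 0.10944 (sell KRW at bid) = JPY 939,214
JPY 939,214 ÷ 6.7071 (buy MXN at ask) = MXN 140,032.81
MXN 140,032.81 × 61.885 (sell MXN at bid) = KRW 8,665,931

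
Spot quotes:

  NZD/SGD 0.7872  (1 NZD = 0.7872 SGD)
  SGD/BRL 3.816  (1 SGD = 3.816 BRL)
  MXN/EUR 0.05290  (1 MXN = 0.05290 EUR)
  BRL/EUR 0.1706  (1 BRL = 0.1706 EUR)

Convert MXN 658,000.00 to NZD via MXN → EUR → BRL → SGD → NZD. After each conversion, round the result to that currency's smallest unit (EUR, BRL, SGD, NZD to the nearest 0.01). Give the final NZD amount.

NZD 67,921.79

MXN 658,000.00 × 0.05290 = EUR 34,808.20
EUR 34,808.20 ÷ 0.1706 = BRL 204,034.00
BRL 204,034.00 ÷ 3.816 = SGD 53,468.03
SGD 53,468.03 ÷ 0.7872 = NZD 67,921.79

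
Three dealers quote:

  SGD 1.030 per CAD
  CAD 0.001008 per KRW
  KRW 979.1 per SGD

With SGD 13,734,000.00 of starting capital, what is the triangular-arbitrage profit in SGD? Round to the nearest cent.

Profit: SGD 227,171.13

Profitable loop is SGD → KRW → CAD → SGD:
SGD 13,734,000.00 × 979.1 = KRW 13,446,959,400
KRW 13,446,959,400 × 0.001008 = CAD 13,554,535.08
CAD 13,554,535.08 × 1.030 = SGD 13,961,171.13
Profit = SGD 13,961,171.13 − SGD 13,734,000.00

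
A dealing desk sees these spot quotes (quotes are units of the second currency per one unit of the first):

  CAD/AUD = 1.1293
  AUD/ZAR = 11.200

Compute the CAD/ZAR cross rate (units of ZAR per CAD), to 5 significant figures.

1 CAD × 1.1293 = 1.1293 AUD
1.1293 AUD × 11.200 = 12.6482 ZAR

CAD/ZAR = 12.648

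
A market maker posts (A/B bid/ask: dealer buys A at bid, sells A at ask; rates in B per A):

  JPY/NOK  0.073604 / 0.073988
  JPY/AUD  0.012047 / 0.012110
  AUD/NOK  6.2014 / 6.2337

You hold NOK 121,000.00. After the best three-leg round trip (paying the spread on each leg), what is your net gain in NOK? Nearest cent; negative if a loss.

Best loop NOK → JPY → AUD → NOK:
NOK 121,000.00 ÷ 0.073988 (buy JPY at ask) = JPY 1,635,400
JPY 1,635,400 × 0.012047 (sell JPY at bid) = AUD 19,701.67
AUD 19,701.67 × 6.2014 (sell AUD at bid) = NOK 122,177.92

Net profit: NOK 1,177.92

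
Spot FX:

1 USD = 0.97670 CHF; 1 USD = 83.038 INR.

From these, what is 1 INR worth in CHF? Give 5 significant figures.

INR/CHF = 0.011762

1 INR ÷ 83.038 = 0.0120427 USD
0.0120427 USD × 0.97670 = 0.0117621 CHF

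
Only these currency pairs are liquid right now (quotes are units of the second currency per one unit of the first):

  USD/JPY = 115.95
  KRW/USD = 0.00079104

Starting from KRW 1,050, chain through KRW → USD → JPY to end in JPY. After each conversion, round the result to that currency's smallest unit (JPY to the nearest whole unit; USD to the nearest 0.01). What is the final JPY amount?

KRW 1,050 × 0.00079104 = USD 0.83
USD 0.83 × 115.95 = JPY 96

JPY 96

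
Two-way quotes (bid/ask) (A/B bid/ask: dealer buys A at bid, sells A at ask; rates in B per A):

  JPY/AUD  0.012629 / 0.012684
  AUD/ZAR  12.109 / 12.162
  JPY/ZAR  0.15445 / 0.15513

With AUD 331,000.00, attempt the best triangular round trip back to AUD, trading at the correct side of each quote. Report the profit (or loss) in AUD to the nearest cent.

Net profit: AUD 401.66

Best loop AUD → JPY → ZAR → AUD:
AUD 331,000.00 ÷ 0.012684 (buy JPY at ask) = JPY 26,095,869
JPY 26,095,869 × 0.15445 (sell JPY at bid) = ZAR 4,030,506.94
ZAR 4,030,506.94 ÷ 12.162 (buy AUD at ask) = AUD 331,401.66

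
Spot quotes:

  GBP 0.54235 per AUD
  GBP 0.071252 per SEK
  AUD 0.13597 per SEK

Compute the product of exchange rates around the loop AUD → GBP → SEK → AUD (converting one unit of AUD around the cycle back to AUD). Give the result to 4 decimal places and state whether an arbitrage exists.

1.0350 (arbitrage exists)

Around AUD → GBP → SEK → AUD: 1 × 0.54235 ÷ 0.071252 × 0.13597 = 1.034965
Product > 1; profitable direction is AUD → GBP → SEK → AUD.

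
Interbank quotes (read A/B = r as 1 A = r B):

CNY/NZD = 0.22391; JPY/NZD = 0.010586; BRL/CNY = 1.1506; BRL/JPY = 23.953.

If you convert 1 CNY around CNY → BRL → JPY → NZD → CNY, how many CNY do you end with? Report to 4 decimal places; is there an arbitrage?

Around CNY → BRL → JPY → NZD → CNY: 1 ÷ 1.1506 × 23.953 × 0.010586 ÷ 0.22391 = 0.984224
Product < 1; profitable direction is CNY → NZD → JPY → BRL → CNY.

0.9842 (arbitrage exists)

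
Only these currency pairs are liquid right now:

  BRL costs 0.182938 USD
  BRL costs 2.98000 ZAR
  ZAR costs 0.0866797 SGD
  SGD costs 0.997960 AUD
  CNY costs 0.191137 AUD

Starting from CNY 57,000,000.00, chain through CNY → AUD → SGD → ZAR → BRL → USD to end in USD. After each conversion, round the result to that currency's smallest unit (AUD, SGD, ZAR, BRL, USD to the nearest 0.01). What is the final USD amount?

USD 7,731,731.25

CNY 57,000,000.00 × 0.191137 = AUD 10,894,809.00
AUD 10,894,809.00 ÷ 0.997960 = SGD 10,917,079.84
SGD 10,917,079.84 ÷ 0.0866797 = ZAR 125,947,365.30
ZAR 125,947,365.30 ÷ 2.98000 = BRL 42,264,216.54
BRL 42,264,216.54 × 0.182938 = USD 7,731,731.25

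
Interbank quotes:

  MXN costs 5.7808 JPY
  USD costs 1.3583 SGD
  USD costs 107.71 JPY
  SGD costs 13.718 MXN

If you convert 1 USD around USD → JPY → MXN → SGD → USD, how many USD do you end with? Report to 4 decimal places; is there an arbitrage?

Around USD → JPY → MXN → SGD → USD: 1 × 107.71 ÷ 5.7808 ÷ 13.718 ÷ 1.3583 = 0.999958
Product ≈ 1 (deviation 0.004%, within rounding noise).

1.0000 (no arbitrage)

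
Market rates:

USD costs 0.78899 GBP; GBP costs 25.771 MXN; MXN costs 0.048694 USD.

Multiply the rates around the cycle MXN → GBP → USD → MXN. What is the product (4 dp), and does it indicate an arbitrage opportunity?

1.0100 (arbitrage exists)

Around MXN → GBP → USD → MXN: 1 ÷ 25.771 ÷ 0.78899 ÷ 0.048694 = 1.010001
Product > 1; profitable direction is MXN → GBP → USD → MXN.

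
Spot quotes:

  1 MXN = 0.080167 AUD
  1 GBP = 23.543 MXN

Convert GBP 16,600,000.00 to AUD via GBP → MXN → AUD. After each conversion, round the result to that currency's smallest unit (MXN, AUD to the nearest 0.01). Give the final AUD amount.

GBP 16,600,000.00 × 23.543 = MXN 390,813,800.00
MXN 390,813,800.00 × 0.080167 = AUD 31,330,369.90

AUD 31,330,369.90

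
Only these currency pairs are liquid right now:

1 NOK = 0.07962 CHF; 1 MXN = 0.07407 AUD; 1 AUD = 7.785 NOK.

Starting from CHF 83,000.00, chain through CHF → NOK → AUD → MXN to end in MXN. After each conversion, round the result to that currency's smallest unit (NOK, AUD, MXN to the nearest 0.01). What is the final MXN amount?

MXN 1,807,819.09

CHF 83,000.00 ÷ 0.07962 = NOK 1,042,451.65
NOK 1,042,451.65 ÷ 7.785 = AUD 133,905.16
AUD 133,905.16 ÷ 0.07407 = MXN 1,807,819.09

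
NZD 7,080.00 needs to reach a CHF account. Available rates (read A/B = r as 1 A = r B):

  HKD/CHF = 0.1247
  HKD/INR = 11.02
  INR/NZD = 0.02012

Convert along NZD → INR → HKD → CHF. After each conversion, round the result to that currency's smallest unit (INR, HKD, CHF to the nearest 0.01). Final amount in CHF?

CHF 3,981.90

NZD 7,080.00 ÷ 0.02012 = INR 351,888.67
INR 351,888.67 ÷ 11.02 = HKD 31,931.82
HKD 31,931.82 × 0.1247 = CHF 3,981.90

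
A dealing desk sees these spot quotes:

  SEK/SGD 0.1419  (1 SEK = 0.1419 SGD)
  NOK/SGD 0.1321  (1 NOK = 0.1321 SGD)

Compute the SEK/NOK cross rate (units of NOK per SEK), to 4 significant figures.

SEK/NOK = 1.074

1 SEK × 0.1419 = 0.1419 SGD
0.1419 SGD ÷ 0.1321 = 1.07419 NOK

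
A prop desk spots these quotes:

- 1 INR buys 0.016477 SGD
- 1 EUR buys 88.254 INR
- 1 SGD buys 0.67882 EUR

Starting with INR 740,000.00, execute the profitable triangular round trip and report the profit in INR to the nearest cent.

Profit: INR 9,660.37

Profitable loop is INR → EUR → SGD → INR:
INR 740,000.00 ÷ 88.254 = EUR 8,384.89
EUR 8,384.89 ÷ 0.67882 = SGD 12,352.15
SGD 12,352.15 ÷ 0.016477 = INR 749,660.37
Profit = INR 749,660.37 − INR 740,000.00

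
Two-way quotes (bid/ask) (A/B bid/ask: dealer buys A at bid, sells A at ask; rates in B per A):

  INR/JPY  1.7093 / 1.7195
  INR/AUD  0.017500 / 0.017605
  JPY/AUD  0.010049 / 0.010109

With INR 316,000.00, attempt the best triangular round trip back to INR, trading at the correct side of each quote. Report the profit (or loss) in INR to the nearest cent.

Net profit: INR 2,137.42

Best loop INR → AUD → JPY → INR:
INR 316,000.00 × 0.017500 (sell INR at bid) = AUD 5,530.00
AUD 5,530.00 ÷ 0.010109 (buy JPY at ask) = JPY 547,037
JPY 547,037 ÷ 1.7195 (buy INR at ask) = INR 318,137.42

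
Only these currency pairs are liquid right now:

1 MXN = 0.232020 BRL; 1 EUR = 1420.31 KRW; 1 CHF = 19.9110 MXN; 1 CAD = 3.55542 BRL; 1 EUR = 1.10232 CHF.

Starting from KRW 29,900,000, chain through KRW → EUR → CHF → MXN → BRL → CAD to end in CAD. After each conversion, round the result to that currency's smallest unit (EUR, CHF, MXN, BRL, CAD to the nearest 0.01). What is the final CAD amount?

CAD 30,152.49

KRW 29,900,000 ÷ 1420.31 = EUR 21,051.74
EUR 21,051.74 × 1.10232 = CHF 23,205.75
CHF 23,205.75 × 19.9110 = MXN 462,049.69
MXN 462,049.69 × 0.232020 = BRL 107,204.77
BRL 107,204.77 ÷ 3.55542 = CAD 30,152.49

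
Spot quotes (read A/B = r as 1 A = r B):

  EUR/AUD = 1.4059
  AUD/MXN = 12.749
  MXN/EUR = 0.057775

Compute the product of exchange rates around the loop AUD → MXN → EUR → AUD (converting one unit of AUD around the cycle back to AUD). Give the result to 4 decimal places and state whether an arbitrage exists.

Around AUD → MXN → EUR → AUD: 1 × 12.749 × 0.057775 × 1.4059 = 1.035549
Product > 1; profitable direction is AUD → MXN → EUR → AUD.

1.0355 (arbitrage exists)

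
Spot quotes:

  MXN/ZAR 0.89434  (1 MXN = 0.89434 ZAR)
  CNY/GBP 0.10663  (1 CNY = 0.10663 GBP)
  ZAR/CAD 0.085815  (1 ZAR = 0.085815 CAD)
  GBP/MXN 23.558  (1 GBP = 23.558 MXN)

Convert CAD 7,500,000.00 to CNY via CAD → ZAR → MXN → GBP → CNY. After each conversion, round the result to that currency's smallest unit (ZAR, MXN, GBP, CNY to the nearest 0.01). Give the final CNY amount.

CAD 7,500,000.00 ÷ 0.085815 = ZAR 87,397,308.16
ZAR 87,397,308.16 ÷ 0.89434 = MXN 97,722,687.30
MXN 97,722,687.30 ÷ 23.558 = GBP 4,148,174.18
GBP 4,148,174.18 ÷ 0.10663 = CNY 38,902,505.67

CNY 38,902,505.67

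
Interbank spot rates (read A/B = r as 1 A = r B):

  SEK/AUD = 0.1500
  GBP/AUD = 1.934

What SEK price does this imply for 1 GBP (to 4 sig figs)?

GBP/SEK = 12.89

1 GBP × 1.934 = 1.934 AUD
1.934 AUD ÷ 0.1500 = 12.8933 SEK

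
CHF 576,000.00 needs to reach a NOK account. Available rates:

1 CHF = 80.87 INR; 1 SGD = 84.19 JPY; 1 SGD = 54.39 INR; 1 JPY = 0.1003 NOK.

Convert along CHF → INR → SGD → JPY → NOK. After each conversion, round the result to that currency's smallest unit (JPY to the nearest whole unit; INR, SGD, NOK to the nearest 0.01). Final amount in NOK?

NOK 7,231,898.30

CHF 576,000.00 × 80.87 = INR 46,581,120.00
INR 46,581,120.00 ÷ 54.39 = SGD 856,428.02
SGD 856,428.02 × 84.19 = JPY 72,102,675
JPY 72,102,675 × 0.1003 = NOK 7,231,898.30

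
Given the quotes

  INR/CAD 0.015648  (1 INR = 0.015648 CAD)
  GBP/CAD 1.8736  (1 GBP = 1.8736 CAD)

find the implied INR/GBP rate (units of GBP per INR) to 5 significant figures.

1 INR × 0.015648 = 0.015648 CAD
0.015648 CAD ÷ 1.8736 = 0.00835184 GBP

INR/GBP = 0.0083518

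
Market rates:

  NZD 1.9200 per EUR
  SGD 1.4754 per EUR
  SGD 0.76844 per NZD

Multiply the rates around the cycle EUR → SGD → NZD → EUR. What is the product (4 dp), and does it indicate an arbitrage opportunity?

1.0000 (no arbitrage)

Around EUR → SGD → NZD → EUR: 1 × 1.4754 ÷ 0.76844 ÷ 1.9200 = 0.999997
Product ≈ 1 (deviation 0.000%, within rounding noise).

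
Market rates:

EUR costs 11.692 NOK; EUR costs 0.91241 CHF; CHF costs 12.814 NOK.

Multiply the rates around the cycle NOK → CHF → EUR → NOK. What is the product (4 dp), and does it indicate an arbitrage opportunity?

Around NOK → CHF → EUR → NOK: 1 ÷ 12.814 ÷ 0.91241 × 11.692 = 1.000032
Product ≈ 1 (deviation 0.003%, within rounding noise).

1.0000 (no arbitrage)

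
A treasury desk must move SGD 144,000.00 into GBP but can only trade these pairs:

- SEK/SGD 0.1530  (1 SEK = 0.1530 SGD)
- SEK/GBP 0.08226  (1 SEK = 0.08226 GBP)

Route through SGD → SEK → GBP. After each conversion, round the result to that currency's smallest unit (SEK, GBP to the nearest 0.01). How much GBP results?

GBP 77,421.18

SGD 144,000.00 ÷ 0.1530 = SEK 941,176.47
SEK 941,176.47 × 0.08226 = GBP 77,421.18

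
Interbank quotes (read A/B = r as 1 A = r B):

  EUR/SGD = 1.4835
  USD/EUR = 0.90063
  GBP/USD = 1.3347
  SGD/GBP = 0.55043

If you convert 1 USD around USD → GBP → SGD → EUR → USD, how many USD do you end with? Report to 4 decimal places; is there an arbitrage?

Around USD → GBP → SGD → EUR → USD: 1 ÷ 1.3347 ÷ 0.55043 ÷ 1.4835 ÷ 0.90063 = 1.018780
Product > 1; profitable direction is USD → GBP → SGD → EUR → USD.

1.0188 (arbitrage exists)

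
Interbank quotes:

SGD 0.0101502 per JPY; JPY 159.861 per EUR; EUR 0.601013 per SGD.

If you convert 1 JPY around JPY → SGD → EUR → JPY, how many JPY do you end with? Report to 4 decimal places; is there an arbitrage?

Around JPY → SGD → EUR → JPY: 1 × 0.0101502 × 0.601013 × 159.861 = 0.975216
Product < 1; profitable direction is JPY → EUR → SGD → JPY.

0.9752 (arbitrage exists)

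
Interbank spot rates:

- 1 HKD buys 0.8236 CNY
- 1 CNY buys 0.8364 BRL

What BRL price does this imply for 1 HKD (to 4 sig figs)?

1 HKD × 0.8236 = 0.8236 CNY
0.8236 CNY × 0.8364 = 0.688859 BRL

HKD/BRL = 0.6889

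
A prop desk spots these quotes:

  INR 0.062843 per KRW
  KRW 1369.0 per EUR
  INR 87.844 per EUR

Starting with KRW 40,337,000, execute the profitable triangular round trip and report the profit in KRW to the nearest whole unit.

Profitable loop is KRW → EUR → INR → KRW:
KRW 40,337,000 ÷ 1369.0 = EUR 29,464.57
EUR 29,464.57 × 87.844 = INR 2,588,285.92
INR 2,588,285.92 ÷ 0.062843 = KRW 41,186,543
Profit = KRW 41,186,543 − KRW 40,337,000

Profit: KRW 849,543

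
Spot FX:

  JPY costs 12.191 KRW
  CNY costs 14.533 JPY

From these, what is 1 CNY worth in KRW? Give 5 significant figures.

CNY/KRW = 177.17

1 CNY × 14.533 = 14.533 JPY
14.533 JPY × 12.191 = 177.172 KRW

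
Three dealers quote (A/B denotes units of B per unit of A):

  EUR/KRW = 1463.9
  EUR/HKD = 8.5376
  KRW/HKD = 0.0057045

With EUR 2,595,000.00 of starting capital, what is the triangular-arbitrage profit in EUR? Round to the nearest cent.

Profitable loop is EUR → HKD → KRW → EUR:
EUR 2,595,000.00 × 8.5376 = HKD 22,155,072.00
HKD 22,155,072.00 ÷ 0.0057045 = KRW 3,883,788,588
KRW 3,883,788,588 ÷ 1463.9 = EUR 2,653,042.28
Profit = EUR 2,653,042.28 − EUR 2,595,000.00

Profit: EUR 58,042.28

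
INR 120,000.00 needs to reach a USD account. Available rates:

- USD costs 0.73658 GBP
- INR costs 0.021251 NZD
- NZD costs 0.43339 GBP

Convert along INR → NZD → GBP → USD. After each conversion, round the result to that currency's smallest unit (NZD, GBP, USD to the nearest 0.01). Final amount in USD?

INR 120,000.00 × 0.021251 = NZD 2,550.12
NZD 2,550.12 × 0.43339 = GBP 1,105.20
GBP 1,105.20 ÷ 0.73658 = USD 1,500.45

USD 1,500.45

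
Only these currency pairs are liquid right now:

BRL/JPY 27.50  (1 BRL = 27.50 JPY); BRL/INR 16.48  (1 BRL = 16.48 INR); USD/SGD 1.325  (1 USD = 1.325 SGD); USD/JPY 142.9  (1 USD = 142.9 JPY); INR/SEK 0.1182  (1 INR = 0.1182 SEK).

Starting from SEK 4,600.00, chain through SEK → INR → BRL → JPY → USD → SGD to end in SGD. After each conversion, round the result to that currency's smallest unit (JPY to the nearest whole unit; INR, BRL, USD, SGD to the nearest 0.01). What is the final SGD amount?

SEK 4,600.00 ÷ 0.1182 = INR 38,917.09
INR 38,917.09 ÷ 16.48 = BRL 2,361.47
BRL 2,361.47 × 27.50 = JPY 64,940
JPY 64,940 ÷ 142.9 = USD 454.44
USD 454.44 × 1.325 = SGD 602.13

SGD 602.13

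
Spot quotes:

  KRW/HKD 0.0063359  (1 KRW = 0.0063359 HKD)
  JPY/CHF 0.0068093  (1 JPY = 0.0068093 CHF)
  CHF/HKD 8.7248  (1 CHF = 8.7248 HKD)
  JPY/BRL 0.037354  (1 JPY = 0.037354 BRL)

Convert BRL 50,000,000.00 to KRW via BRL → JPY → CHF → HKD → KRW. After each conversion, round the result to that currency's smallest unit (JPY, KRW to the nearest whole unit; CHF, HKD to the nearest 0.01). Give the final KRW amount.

KRW 12,551,121,238

BRL 50,000,000.00 ÷ 0.037354 = JPY 1,338,544,734
JPY 1,338,544,734 × 0.0068093 = CHF 9,114,552.66
CHF 9,114,552.66 × 8.7248 = HKD 79,522,649.05
HKD 79,522,649.05 ÷ 0.0063359 = KRW 12,551,121,238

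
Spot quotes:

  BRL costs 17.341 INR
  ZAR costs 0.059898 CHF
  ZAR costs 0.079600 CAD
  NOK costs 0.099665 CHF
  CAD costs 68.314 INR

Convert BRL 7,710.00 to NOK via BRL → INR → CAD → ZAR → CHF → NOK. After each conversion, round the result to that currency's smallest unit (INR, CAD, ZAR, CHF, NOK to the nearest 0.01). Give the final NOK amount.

NOK 14,776.70

BRL 7,710.00 × 17.341 = INR 133,699.11
INR 133,699.11 ÷ 68.314 = CAD 1,957.13
CAD 1,957.13 ÷ 0.079600 = ZAR 24,587.06
ZAR 24,587.06 × 0.059898 = CHF 1,472.72
CHF 1,472.72 ÷ 0.099665 = NOK 14,776.70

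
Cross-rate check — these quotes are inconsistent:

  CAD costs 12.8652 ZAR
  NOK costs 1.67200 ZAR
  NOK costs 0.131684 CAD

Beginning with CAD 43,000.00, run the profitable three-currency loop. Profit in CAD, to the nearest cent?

Profit: CAD 569.42

Profitable loop is CAD → ZAR → NOK → CAD:
CAD 43,000.00 × 12.8652 = ZAR 553,203.60
ZAR 553,203.60 ÷ 1.67200 = NOK 330,863.40
NOK 330,863.40 × 0.131684 = CAD 43,569.42
Profit = CAD 43,569.42 − CAD 43,000.00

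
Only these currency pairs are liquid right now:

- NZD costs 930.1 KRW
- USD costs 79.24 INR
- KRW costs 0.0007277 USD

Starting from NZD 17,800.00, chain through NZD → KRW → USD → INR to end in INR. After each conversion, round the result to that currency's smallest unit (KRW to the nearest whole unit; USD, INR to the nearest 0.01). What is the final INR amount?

INR 954,654.99

NZD 17,800.00 × 930.1 = KRW 16,555,780
KRW 16,555,780 × 0.0007277 = USD 12,047.64
USD 12,047.64 × 79.24 = INR 954,654.99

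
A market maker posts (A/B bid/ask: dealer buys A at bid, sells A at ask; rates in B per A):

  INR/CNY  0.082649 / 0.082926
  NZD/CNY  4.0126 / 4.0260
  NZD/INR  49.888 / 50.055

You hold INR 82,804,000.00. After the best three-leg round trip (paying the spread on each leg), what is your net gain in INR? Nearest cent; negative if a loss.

Best loop INR → CNY → NZD → INR:
INR 82,804,000.00 × 0.082649 (sell INR at bid) = CNY 6,843,667.80
CNY 6,843,667.80 ÷ 4.0260 (buy NZD at ask) = NZD 1,699,867.81
NZD 1,699,867.81 × 49.888 (sell NZD at bid) = INR 84,803,005.22

Net profit: INR 1,999,005.22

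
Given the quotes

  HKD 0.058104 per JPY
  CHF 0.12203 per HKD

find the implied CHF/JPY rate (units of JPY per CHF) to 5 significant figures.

CHF/JPY = 141.04

1 CHF ÷ 0.12203 = 8.19471 HKD
8.19471 HKD ÷ 0.058104 = 141.035 JPY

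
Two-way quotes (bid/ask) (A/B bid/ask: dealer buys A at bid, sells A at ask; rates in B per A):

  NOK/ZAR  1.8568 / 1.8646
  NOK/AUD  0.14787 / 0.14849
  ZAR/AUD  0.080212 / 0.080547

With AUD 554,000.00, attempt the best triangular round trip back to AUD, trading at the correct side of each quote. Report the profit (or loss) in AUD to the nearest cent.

Best loop AUD → NOK → ZAR → AUD:
AUD 554,000.00 ÷ 0.14849 (buy NOK at ask) = NOK 3,730,890.97
NOK 3,730,890.97 × 1.8568 (sell NOK at bid) = ZAR 6,927,518.35
ZAR 6,927,518.35 × 0.080212 (sell ZAR at bid) = AUD 555,670.10

Net profit: AUD 1,670.10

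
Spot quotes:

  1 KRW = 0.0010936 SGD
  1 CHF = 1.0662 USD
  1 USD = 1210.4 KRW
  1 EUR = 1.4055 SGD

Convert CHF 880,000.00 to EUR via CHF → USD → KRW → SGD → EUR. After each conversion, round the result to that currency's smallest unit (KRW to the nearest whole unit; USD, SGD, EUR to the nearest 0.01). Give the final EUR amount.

CHF 880,000.00 × 1.0662 = USD 938,256.00
USD 938,256.00 × 1210.4 = KRW 1,135,665,062
KRW 1,135,665,062 × 0.0010936 = SGD 1,241,963.31
SGD 1,241,963.31 ÷ 1.4055 = EUR 883,645.19

EUR 883,645.19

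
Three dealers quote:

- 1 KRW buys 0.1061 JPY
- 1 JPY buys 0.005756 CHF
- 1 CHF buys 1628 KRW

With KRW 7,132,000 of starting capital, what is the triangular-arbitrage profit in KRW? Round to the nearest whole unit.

Profitable loop is KRW → CHF → JPY → KRW:
KRW 7,132,000 ÷ 1628 = CHF 4,380.84
CHF 4,380.84 ÷ 0.005756 = JPY 761,090
JPY 761,090 ÷ 0.1061 = KRW 7,173,329
Profit = KRW 7,173,329 − KRW 7,132,000

Profit: KRW 41,329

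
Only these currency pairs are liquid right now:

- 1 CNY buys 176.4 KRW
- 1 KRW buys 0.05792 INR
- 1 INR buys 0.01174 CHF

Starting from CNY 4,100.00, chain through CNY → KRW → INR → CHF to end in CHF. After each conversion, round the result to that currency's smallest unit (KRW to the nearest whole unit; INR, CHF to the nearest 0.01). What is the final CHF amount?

CHF 491.79

CNY 4,100.00 × 176.4 = KRW 723,240
KRW 723,240 × 0.05792 = INR 41,890.06
INR 41,890.06 × 0.01174 = CHF 491.79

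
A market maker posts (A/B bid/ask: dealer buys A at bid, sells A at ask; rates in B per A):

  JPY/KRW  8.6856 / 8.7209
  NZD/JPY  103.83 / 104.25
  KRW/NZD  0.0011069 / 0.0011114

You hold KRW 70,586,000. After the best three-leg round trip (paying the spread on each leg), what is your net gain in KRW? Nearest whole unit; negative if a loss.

Best loop KRW → NZD → JPY → KRW:
KRW 70,586,000 × 0.0011069 (sell KRW at bid) = NZD 78,131.64
NZD 78,131.64 × 103.83 (sell NZD at bid) = JPY 8,112,409
JPY 8,112,409 × 8.6856 (sell JPY at bid) = KRW 70,461,136

Net result: KRW -124,864 (no profitable arbitrage after spreads)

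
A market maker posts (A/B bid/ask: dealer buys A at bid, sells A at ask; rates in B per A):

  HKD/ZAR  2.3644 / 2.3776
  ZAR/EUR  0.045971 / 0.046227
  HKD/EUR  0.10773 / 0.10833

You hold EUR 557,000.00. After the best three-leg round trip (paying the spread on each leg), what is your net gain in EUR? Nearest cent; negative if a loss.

Net profit: EUR 1,870.72

Best loop EUR → HKD → ZAR → EUR:
EUR 557,000.00 ÷ 0.10833 (buy HKD at ask) = HKD 5,141,696.67
HKD 5,141,696.67 × 2.3644 (sell HKD at bid) = ZAR 12,157,027.60
ZAR 12,157,027.60 × 0.045971 (sell ZAR at bid) = EUR 558,870.72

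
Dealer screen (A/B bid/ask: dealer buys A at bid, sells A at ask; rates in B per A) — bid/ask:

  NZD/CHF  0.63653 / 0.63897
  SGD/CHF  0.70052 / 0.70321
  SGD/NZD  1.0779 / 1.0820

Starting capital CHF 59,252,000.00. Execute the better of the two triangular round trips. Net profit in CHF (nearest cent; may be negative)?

Net profit: CHF 784,563.35

Best loop CHF → NZD → SGD → CHF:
CHF 59,252,000.00 ÷ 0.63897 (buy NZD at ask) = NZD 92,730,488.13
NZD 92,730,488.13 ÷ 1.0820 (buy SGD at ask) = SGD 85,702,854.09
SGD 85,702,854.09 × 0.70052 (sell SGD at bid) = CHF 60,036,563.35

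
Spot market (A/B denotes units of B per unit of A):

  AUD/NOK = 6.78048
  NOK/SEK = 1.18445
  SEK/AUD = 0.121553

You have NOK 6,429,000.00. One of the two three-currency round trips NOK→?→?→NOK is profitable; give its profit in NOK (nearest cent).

Profitable loop is NOK → AUD → SEK → NOK:
NOK 6,429,000.00 ÷ 6.78048 = AUD 948,162.96
AUD 948,162.96 ÷ 0.121553 = SEK 7,800,407.74
SEK 7,800,407.74 ÷ 1.18445 = NOK 6,585,679.21
Profit = NOK 6,585,679.21 − NOK 6,429,000.00

Profit: NOK 156,679.21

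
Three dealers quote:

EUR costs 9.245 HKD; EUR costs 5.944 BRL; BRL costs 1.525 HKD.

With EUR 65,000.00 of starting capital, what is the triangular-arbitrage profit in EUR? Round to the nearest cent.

Profit: EUR 1,293.60

Profitable loop is EUR → HKD → BRL → EUR:
EUR 65,000.00 × 9.245 = HKD 600,925.00
HKD 600,925.00 ÷ 1.525 = BRL 394,049.18
BRL 394,049.18 ÷ 5.944 = EUR 66,293.60
Profit = EUR 66,293.60 − EUR 65,000.00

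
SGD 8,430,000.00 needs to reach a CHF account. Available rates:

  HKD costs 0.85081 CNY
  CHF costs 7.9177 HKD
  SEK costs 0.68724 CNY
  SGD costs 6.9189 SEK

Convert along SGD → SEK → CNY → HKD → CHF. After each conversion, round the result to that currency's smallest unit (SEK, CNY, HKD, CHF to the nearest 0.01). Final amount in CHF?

SGD 8,430,000.00 × 6.9189 = SEK 58,326,327.00
SEK 58,326,327.00 × 0.68724 = CNY 40,084,184.97
CNY 40,084,184.97 ÷ 0.85081 = HKD 47,112,968.78
HKD 47,112,968.78 ÷ 7.9177 = CHF 5,950,335.17

CHF 5,950,335.17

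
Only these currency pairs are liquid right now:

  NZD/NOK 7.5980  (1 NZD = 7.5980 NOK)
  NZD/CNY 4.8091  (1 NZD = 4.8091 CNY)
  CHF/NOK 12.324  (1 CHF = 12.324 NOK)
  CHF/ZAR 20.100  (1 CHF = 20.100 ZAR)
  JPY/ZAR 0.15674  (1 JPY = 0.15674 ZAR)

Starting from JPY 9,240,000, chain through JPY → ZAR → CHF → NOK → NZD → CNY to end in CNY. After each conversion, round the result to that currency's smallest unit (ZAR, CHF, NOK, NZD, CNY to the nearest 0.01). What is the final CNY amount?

JPY 9,240,000 × 0.15674 = ZAR 1,448,277.60
ZAR 1,448,277.60 ÷ 20.100 = CHF 72,053.61
CHF 72,053.61 × 12.324 = NOK 887,988.69
NOK 887,988.69 ÷ 7.5980 = NZD 116,871.37
NZD 116,871.37 × 4.8091 = CNY 562,046.11

CNY 562,046.11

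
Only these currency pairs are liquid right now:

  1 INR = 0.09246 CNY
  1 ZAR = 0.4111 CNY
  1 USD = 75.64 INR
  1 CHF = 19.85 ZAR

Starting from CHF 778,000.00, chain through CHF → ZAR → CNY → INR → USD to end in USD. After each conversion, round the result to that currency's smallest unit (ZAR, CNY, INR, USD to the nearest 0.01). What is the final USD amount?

USD 907,783.27

CHF 778,000.00 × 19.85 = ZAR 15,443,300.00
ZAR 15,443,300.00 × 0.4111 = CNY 6,348,740.63
CNY 6,348,740.63 ÷ 0.09246 = INR 68,664,726.69
INR 68,664,726.69 ÷ 75.64 = USD 907,783.27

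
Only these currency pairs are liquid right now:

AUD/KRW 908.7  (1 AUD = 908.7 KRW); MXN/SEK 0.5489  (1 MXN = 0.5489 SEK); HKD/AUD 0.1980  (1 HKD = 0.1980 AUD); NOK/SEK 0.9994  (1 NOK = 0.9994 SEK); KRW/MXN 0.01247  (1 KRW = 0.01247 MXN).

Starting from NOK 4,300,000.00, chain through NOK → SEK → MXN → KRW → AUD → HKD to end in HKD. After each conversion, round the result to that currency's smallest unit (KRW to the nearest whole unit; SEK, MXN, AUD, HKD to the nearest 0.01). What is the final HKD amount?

HKD 3,489,493.54

NOK 4,300,000.00 × 0.9994 = SEK 4,297,420.00
SEK 4,297,420.00 ÷ 0.5489 = MXN 7,829,149.21
MXN 7,829,149.21 ÷ 0.01247 = KRW 627,838,750
KRW 627,838,750 ÷ 908.7 = AUD 690,919.72
AUD 690,919.72 ÷ 0.1980 = HKD 3,489,493.54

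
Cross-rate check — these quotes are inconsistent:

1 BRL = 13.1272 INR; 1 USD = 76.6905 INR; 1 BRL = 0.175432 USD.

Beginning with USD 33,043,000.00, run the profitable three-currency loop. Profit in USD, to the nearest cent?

Profit: USD 822,520.28

Profitable loop is USD → INR → BRL → USD:
USD 33,043,000.00 × 76.6905 = INR 2,534,084,191.50
INR 2,534,084,191.50 ÷ 13.1272 = BRL 193,040,723.95
BRL 193,040,723.95 × 0.175432 = USD 33,865,520.28
Profit = USD 33,865,520.28 − USD 33,043,000.00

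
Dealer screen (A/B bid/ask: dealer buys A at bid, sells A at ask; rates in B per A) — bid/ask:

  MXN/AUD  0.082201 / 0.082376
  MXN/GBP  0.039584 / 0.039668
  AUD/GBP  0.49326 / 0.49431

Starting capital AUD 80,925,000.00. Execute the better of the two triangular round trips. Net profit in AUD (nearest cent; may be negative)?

Net profit: AUD 1,792,119.62

Best loop AUD → GBP → MXN → AUD:
AUD 80,925,000.00 × 0.49326 (sell AUD at bid) = GBP 39,917,065.50
GBP 39,917,065.50 ÷ 0.039668 (buy MXN at ask) = MXN 1,006,278,751.13
MXN 1,006,278,751.13 × 0.082201 (sell MXN at bid) = AUD 82,717,119.62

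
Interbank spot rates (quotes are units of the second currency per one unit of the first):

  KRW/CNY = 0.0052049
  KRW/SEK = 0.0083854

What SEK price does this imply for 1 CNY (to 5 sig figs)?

CNY/SEK = 1.6111

1 CNY ÷ 0.0052049 = 192.127 KRW
192.127 KRW × 0.0083854 = 1.61106 SEK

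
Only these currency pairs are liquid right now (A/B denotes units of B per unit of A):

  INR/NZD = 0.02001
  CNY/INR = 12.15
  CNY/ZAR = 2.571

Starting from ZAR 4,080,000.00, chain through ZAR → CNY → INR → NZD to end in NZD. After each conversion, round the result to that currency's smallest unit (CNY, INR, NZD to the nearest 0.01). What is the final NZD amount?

NZD 385,817.08

ZAR 4,080,000.00 ÷ 2.571 = CNY 1,586,931.16
CNY 1,586,931.16 × 12.15 = INR 19,281,213.59
INR 19,281,213.59 × 0.02001 = NZD 385,817.08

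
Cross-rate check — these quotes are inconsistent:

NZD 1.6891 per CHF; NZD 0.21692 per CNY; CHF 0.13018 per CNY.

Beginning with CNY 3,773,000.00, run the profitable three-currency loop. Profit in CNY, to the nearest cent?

Profit: CNY 51,607.20

Profitable loop is CNY → CHF → NZD → CNY:
CNY 3,773,000.00 × 0.13018 = CHF 491,169.14
CHF 491,169.14 × 1.6891 = NZD 829,633.79
NZD 829,633.79 ÷ 0.21692 = CNY 3,824,607.20
Profit = CNY 3,824,607.20 − CNY 3,773,000.00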